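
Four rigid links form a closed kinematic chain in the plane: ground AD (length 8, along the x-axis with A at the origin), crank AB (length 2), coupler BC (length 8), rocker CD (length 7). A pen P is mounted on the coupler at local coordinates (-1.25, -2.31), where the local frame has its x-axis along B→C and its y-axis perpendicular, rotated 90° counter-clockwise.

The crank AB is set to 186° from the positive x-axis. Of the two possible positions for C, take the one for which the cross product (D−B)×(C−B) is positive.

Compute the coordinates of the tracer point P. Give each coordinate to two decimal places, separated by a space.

A=(0,0), D=(8.00,0)
B = A + 2.00·(cos186°, sin186°) = (-1.9890, -0.2091)
|BD| = 9.9912
circle(B,8.00) ∩ circle(D,7.00): a=5.7463, h=5.5660
  candidates: C₊=(3.6395,5.4760) cross=55.611; C₋=(3.8724,-5.6536) cross=-55.611
  mode + wants cross > 0 → take C=(3.6395,5.4760) (cross=55.611)
ex = (C−B)/|BC| = (0.7036,0.7106); ey = (-0.7106,0.7036)
P = B + -1.25·ex + -2.31·ey = (-1.2270,-2.7226)

-1.23 -2.72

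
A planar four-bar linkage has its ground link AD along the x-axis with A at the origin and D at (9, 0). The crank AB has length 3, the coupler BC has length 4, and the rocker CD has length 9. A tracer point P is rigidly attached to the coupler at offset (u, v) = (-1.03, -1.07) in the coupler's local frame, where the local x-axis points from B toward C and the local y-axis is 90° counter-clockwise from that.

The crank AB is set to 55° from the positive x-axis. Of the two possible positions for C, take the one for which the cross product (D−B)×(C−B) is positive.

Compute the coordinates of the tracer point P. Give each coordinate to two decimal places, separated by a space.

A=(0,0), D=(9.00,0)
B = A + 3.00·(cos55°, sin55°) = (1.7207, 2.4575)
|BD| = 7.6829
circle(B,4.00) ∩ circle(D,9.00): a=-0.3887, h=3.9811
  candidates: C₊=(2.6258,6.3537) cross=30.586; C₋=(0.0790,-1.1901) cross=-30.586
  mode + wants cross > 0 → take C=(2.6258,6.3537) (cross=30.586)
ex = (C−B)/|BC| = (0.2263,0.9741); ey = (-0.9741,0.2263)
P = B + -1.03·ex + -1.07·ey = (2.5299,1.2121)

2.53 1.21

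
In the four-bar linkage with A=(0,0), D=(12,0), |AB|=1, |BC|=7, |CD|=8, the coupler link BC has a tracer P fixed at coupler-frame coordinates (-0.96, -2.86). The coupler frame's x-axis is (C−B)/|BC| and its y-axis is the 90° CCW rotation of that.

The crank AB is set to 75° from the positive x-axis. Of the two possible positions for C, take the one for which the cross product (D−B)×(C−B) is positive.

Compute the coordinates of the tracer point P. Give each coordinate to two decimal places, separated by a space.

A=(0,0), D=(12.00,0)
B = A + 1.00·(cos75°, sin75°) = (0.2588, 0.9659)
|BD| = 11.7808
circle(B,7.00) ∩ circle(D,8.00): a=5.2538, h=4.6258
  candidates: C₊=(5.8742,5.1453) cross=54.495; C₋=(5.1157,-4.0750) cross=-54.495
  mode + wants cross > 0 → take C=(5.8742,5.1453) (cross=54.495)
ex = (C−B)/|BC| = (0.8022,0.5971); ey = (-0.5971,0.8022)
P = B + -0.96·ex + -2.86·ey = (1.1963,-1.9015)

1.20 -1.90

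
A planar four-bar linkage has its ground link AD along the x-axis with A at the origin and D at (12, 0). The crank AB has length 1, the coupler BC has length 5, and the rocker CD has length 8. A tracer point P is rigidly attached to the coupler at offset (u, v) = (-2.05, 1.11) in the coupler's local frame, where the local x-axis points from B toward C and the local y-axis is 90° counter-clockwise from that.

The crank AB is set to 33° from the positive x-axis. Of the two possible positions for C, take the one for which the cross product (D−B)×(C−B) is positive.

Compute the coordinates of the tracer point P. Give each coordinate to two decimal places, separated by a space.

A=(0,0), D=(12.00,0)
B = A + 1.00·(cos33°, sin33°) = (0.8387, 0.5446)
|BD| = 11.1746
circle(B,5.00) ∩ circle(D,8.00): a=3.8423, h=3.1995
  candidates: C₊=(4.8323,3.5531) cross=35.753; C₋=(4.5204,-2.8383) cross=-35.753
  mode + wants cross > 0 → take C=(4.8323,3.5531) (cross=35.753)
ex = (C−B)/|BC| = (0.7987,0.6017); ey = (-0.6017,0.7987)
P = B + -2.05·ex + 1.11·ey = (-1.4666,0.1978)

-1.47 0.20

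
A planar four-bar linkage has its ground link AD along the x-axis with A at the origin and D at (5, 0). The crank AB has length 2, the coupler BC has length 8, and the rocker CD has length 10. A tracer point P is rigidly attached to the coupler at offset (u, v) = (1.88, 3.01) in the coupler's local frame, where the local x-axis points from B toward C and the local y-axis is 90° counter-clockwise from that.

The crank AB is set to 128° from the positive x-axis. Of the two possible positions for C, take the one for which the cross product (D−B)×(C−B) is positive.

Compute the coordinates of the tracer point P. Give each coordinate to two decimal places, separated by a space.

A=(0,0), D=(5.00,0)
B = A + 2.00·(cos128°, sin128°) = (-1.2313, 1.5760)
|BD| = 6.4275
circle(B,8.00) ∩ circle(D,10.00): a=0.4133, h=7.9893
  candidates: C₊=(1.1283,9.2201) cross=51.352; C₋=(-2.7896,-6.2707) cross=-51.352
  mode + wants cross > 0 → take C=(1.1283,9.2201) (cross=51.352)
ex = (C−B)/|BC| = (0.2950,0.9555); ey = (-0.9555,0.2950)
P = B + 1.88·ex + 3.01·ey = (-3.5529,4.2602)

-3.55 4.26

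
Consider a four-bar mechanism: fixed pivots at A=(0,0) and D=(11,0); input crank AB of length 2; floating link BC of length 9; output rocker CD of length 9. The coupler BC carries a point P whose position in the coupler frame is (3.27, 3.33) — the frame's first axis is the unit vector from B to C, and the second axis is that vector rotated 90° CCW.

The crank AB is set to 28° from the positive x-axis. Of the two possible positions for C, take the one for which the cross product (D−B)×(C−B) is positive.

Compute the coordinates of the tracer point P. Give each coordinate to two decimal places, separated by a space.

1.06 5.55

A=(0,0), D=(11.00,0)
B = A + 2.00·(cos28°, sin28°) = (1.7659, 0.9389)
|BD| = 9.2817
circle(B,9.00) ∩ circle(D,9.00): a=4.6409, h=7.7112
  candidates: C₊=(7.1630,8.1411) cross=71.573; C₋=(5.6029,-7.2022) cross=-71.573
  mode + wants cross > 0 → take C=(7.1630,8.1411) (cross=71.573)
ex = (C−B)/|BC| = (0.5997,0.8002); ey = (-0.8002,0.5997)
P = B + 3.27·ex + 3.33·ey = (1.0620,5.5527)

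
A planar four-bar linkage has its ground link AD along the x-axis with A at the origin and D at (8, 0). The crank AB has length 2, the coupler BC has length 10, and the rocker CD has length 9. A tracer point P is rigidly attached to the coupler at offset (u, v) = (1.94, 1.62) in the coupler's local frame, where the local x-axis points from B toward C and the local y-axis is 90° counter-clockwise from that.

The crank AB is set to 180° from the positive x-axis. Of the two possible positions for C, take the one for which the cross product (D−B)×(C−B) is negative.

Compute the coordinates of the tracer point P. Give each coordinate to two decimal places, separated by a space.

0.46 -0.60

A=(0,0), D=(8.00,0)
B = A + 2.00·(cos180°, sin180°) = (-2.0000, 0.0000)
|BD| = 10.0000
circle(B,10.00) ∩ circle(D,9.00): a=5.9500, h=8.0373
  candidates: C₊=(3.9500,8.0373) cross=80.373; C₋=(3.9500,-8.0373) cross=-80.373
  mode - wants cross < 0 → take C=(3.9500,-8.0373) (cross=-80.373)
ex = (C−B)/|BC| = (0.5950,-0.8037); ey = (0.8037,0.5950)
P = B + 1.94·ex + 1.62·ey = (0.4563,-0.5953)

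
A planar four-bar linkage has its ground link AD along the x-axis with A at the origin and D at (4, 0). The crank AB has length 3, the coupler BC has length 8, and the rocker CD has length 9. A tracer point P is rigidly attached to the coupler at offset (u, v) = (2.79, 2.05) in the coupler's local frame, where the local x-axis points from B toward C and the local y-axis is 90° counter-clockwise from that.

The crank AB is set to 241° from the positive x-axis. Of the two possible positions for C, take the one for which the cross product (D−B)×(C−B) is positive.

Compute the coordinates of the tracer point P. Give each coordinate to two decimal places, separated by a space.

-4.12 -0.41

A=(0,0), D=(4.00,0)
B = A + 3.00·(cos241°, sin241°) = (-1.4544, -2.6239)
|BD| = 6.0527
circle(B,8.00) ∩ circle(D,9.00): a=1.6220, h=7.8338
  candidates: C₊=(-3.3887,5.1388) cross=47.416; C₋=(3.4032,-8.9802) cross=-47.416
  mode + wants cross > 0 → take C=(-3.3887,5.1388) (cross=47.416)
ex = (C−B)/|BC| = (-0.2418,0.9703); ey = (-0.9703,-0.2418)
P = B + 2.79·ex + 2.05·ey = (-4.1182,-0.4123)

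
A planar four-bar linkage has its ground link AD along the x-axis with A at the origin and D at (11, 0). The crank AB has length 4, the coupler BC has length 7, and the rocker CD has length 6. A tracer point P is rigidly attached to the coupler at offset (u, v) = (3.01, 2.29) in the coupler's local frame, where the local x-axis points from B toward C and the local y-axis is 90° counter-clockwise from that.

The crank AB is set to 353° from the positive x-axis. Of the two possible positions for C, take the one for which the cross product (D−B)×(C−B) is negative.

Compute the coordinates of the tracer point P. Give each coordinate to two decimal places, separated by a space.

A=(0,0), D=(11.00,0)
B = A + 4.00·(cos353°, sin353°) = (3.9702, -0.4875)
|BD| = 7.0467
circle(B,7.00) ∩ circle(D,6.00): a=4.4458, h=5.4070
  candidates: C₊=(8.0313,5.2141) cross=38.101; C₋=(8.7793,-5.5739) cross=-38.101
  mode - wants cross < 0 → take C=(8.7793,-5.5739) (cross=-38.101)
ex = (C−B)/|BC| = (0.6870,-0.7266); ey = (0.7266,0.6870)
P = B + 3.01·ex + 2.29·ey = (7.7021,-1.1014)

7.70 -1.10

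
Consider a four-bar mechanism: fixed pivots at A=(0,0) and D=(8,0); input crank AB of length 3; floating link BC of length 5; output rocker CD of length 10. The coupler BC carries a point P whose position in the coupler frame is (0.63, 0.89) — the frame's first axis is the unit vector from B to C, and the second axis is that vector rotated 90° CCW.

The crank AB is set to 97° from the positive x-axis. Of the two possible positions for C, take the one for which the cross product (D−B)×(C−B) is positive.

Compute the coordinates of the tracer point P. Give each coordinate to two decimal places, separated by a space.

A=(0,0), D=(8.00,0)
B = A + 3.00·(cos97°, sin97°) = (-0.3656, 2.9776)
|BD| = 8.8797
circle(B,5.00) ∩ circle(D,10.00): a=0.2168, h=4.9953
  candidates: C₊=(1.5137,7.6110) cross=44.357; C₋=(-1.8365,-1.8011) cross=-44.357
  mode + wants cross > 0 → take C=(1.5137,7.6110) (cross=44.357)
ex = (C−B)/|BC| = (0.3759,0.9267); ey = (-0.9267,0.3759)
P = B + 0.63·ex + 0.89·ey = (-0.9536,3.8960)

-0.95 3.90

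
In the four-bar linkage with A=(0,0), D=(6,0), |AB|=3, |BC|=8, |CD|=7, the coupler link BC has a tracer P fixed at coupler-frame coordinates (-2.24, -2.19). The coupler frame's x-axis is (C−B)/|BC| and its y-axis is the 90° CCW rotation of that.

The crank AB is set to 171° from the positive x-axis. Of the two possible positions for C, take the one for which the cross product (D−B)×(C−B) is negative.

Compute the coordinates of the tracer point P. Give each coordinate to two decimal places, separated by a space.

A=(0,0), D=(6.00,0)
B = A + 3.00·(cos171°, sin171°) = (-2.9631, 0.4693)
|BD| = 8.9753
circle(B,8.00) ∩ circle(D,7.00): a=5.3233, h=5.9718
  candidates: C₊=(2.6652,6.1546) cross=53.599; C₋=(2.0407,-5.7727) cross=-53.599
  mode - wants cross < 0 → take C=(2.0407,-5.7727) (cross=-53.599)
ex = (C−B)/|BC| = (0.6255,-0.7802); ey = (0.7802,0.6255)
P = B + -2.24·ex + -2.19·ey = (-6.0729,0.8473)

-6.07 0.85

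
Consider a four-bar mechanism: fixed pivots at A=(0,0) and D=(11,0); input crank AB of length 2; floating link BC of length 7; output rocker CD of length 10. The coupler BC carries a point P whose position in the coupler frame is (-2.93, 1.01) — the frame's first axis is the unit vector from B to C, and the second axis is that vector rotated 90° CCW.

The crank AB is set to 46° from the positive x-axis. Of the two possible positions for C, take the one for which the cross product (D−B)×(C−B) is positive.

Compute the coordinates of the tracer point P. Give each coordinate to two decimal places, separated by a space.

-0.85 -0.71

A=(0,0), D=(11.00,0)
B = A + 2.00·(cos46°, sin46°) = (1.3893, 1.4387)
|BD| = 9.7178
circle(B,7.00) ∩ circle(D,10.00): a=2.2348, h=6.6337
  candidates: C₊=(4.5816,7.6684) cross=64.464; C₋=(2.6174,-5.4527) cross=-64.464
  mode + wants cross > 0 → take C=(4.5816,7.6684) (cross=64.464)
ex = (C−B)/|BC| = (0.4560,0.8900); ey = (-0.8900,0.4560)
P = B + -2.93·ex + 1.01·ey = (-0.8457,-0.7083)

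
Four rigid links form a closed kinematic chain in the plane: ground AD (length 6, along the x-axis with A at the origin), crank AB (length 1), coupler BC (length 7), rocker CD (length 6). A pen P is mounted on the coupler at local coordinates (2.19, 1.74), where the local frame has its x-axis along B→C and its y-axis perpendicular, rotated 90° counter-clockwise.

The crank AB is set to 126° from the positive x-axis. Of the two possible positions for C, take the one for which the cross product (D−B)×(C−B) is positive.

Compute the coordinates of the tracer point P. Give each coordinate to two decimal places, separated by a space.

A=(0,0), D=(6.00,0)
B = A + 1.00·(cos126°, sin126°) = (-0.5878, 0.8090)
|BD| = 6.6373
circle(B,7.00) ∩ circle(D,6.00): a=4.2980, h=5.5252
  candidates: C₊=(4.3516,5.7691) cross=36.672; C₋=(3.0047,-5.1988) cross=-36.672
  mode + wants cross > 0 → take C=(4.3516,5.7691) (cross=36.672)
ex = (C−B)/|BC| = (0.7056,0.7086); ey = (-0.7086,0.7056)
P = B + 2.19·ex + 1.74·ey = (-0.2754,3.5886)

-0.28 3.59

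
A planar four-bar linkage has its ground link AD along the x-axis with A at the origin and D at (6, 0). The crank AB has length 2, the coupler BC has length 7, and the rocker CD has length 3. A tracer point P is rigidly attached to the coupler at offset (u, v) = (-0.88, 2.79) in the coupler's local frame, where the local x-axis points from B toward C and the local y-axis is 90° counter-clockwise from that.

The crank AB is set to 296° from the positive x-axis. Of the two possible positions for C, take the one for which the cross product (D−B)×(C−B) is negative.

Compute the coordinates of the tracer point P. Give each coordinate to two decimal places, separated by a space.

A=(0,0), D=(6.00,0)
B = A + 2.00·(cos296°, sin296°) = (0.8767, -1.7976)
|BD| = 5.4295
circle(B,7.00) ∩ circle(D,3.00): a=6.3983, h=2.8392
  candidates: C₊=(5.9742,2.9999) cross=15.416; C₋=(7.8542,-2.3583) cross=-15.416
  mode - wants cross < 0 → take C=(7.8542,-2.3583) (cross=-15.416)
ex = (C−B)/|BC| = (0.9968,-0.0801); ey = (0.0801,0.9968)
P = B + -0.88·ex + 2.79·ey = (0.2231,1.0539)

0.22 1.05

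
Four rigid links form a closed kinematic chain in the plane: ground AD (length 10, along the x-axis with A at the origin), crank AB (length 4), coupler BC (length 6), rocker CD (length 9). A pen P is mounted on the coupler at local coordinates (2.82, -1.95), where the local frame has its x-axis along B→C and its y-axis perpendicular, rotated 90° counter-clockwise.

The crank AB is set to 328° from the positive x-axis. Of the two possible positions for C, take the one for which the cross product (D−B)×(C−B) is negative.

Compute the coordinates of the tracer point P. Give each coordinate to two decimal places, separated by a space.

A=(0,0), D=(10.00,0)
B = A + 4.00·(cos328°, sin328°) = (3.3922, -2.1197)
|BD| = 6.9395
circle(B,6.00) ∩ circle(D,9.00): a=0.2274, h=5.9957
  candidates: C₊=(1.7773,3.6589) cross=41.607; C₋=(5.4401,-7.7594) cross=-41.607
  mode - wants cross < 0 → take C=(5.4401,-7.7594) (cross=-41.607)
ex = (C−B)/|BC| = (0.3413,-0.9399); ey = (0.9399,0.3413)
P = B + 2.82·ex + -1.95·ey = (2.5218,-5.4359)

2.52 -5.44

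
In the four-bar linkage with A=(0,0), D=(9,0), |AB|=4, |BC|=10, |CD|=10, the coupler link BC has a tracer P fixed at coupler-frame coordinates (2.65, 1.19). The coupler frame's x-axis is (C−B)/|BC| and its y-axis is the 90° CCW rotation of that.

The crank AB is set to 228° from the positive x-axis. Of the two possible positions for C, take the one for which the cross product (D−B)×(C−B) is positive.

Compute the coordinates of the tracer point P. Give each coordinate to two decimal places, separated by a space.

-2.75 -0.07

A=(0,0), D=(9.00,0)
B = A + 4.00·(cos228°, sin228°) = (-2.6765, -2.9726)
|BD| = 12.0490
circle(B,10.00) ∩ circle(D,10.00): a=6.0245, h=7.9816
  candidates: C₊=(1.1926,6.2486) cross=96.170; C₋=(5.1309,-9.2212) cross=-96.170
  mode + wants cross > 0 → take C=(1.1926,6.2486) (cross=96.170)
ex = (C−B)/|BC| = (0.3869,0.9221); ey = (-0.9221,0.3869)
P = B + 2.65·ex + 1.19·ey = (-2.7485,-0.0685)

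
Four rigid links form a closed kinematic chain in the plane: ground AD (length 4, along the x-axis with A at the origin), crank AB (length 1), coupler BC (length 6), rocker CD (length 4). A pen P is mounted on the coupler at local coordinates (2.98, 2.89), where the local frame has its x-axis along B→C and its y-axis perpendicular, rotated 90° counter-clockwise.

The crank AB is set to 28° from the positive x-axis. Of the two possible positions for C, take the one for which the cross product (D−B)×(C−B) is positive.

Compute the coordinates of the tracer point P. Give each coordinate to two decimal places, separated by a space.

A=(0,0), D=(4.00,0)
B = A + 1.00·(cos28°, sin28°) = (0.8829, 0.4695)
|BD| = 3.1522
circle(B,6.00) ∩ circle(D,4.00): a=4.7485, h=3.6677
  candidates: C₊=(6.1247,3.3890) cross=11.561; C₋=(5.0322,-3.8645) cross=-11.561
  mode + wants cross > 0 → take C=(6.1247,3.3890) (cross=11.561)
ex = (C−B)/|BC| = (0.8736,0.4866); ey = (-0.4866,0.8736)
P = B + 2.98·ex + 2.89·ey = (2.0801,4.4443)

2.08 4.44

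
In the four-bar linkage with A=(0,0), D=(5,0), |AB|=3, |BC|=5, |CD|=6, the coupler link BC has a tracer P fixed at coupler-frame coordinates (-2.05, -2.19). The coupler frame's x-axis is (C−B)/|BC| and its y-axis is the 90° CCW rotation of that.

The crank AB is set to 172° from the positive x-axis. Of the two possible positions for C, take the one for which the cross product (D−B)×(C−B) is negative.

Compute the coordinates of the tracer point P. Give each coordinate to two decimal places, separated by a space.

-5.96 0.67

A=(0,0), D=(5.00,0)
B = A + 3.00·(cos172°, sin172°) = (-2.9708, 0.4175)
|BD| = 7.9817
circle(B,5.00) ∩ circle(D,6.00): a=3.3018, h=3.7548
  candidates: C₊=(0.5229,3.9944) cross=29.969; C₋=(0.1301,-3.5048) cross=-29.969
  mode - wants cross < 0 → take C=(0.1301,-3.5048) (cross=-29.969)
ex = (C−B)/|BC| = (0.6202,-0.7845); ey = (0.7845,0.6202)
P = B + -2.05·ex + -2.19·ey = (-5.9601,0.6675)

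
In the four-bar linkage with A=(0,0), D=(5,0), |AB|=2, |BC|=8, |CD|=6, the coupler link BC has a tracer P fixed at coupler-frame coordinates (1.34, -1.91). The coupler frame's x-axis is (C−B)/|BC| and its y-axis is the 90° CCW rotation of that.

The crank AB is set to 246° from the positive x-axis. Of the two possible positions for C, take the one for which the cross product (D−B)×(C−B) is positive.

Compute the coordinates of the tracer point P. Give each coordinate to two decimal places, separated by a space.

A=(0,0), D=(5.00,0)
B = A + 2.00·(cos246°, sin246°) = (-0.8135, -1.8271)
|BD| = 6.0938
circle(B,8.00) ∩ circle(D,6.00): a=5.3443, h=5.9530
  candidates: C₊=(2.5001,5.4544) cross=36.277; C₋=(6.0698,-5.9038) cross=-36.277
  mode + wants cross > 0 → take C=(2.5001,5.4544) (cross=36.277)
ex = (C−B)/|BC| = (0.4142,0.9102); ey = (-0.9102,0.4142)
P = B + 1.34·ex + -1.91·ey = (1.4800,-1.3986)

1.48 -1.40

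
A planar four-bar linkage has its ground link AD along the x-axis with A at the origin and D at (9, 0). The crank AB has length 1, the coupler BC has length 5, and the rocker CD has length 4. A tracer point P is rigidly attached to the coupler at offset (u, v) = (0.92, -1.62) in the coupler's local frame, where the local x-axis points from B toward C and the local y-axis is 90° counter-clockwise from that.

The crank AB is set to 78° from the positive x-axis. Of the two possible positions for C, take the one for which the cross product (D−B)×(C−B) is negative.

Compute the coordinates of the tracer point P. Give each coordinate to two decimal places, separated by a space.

A=(0,0), D=(9.00,0)
B = A + 1.00·(cos78°, sin78°) = (0.2079, 0.9781)
|BD| = 8.8463
circle(B,5.00) ∩ circle(D,4.00): a=4.9319, h=0.8227
  candidates: C₊=(5.2005,1.2505) cross=7.278; C₋=(5.0186,-0.3848) cross=-7.278
  mode - wants cross < 0 → take C=(5.0186,-0.3848) (cross=-7.278)
ex = (C−B)/|BC| = (0.9621,-0.2726); ey = (0.2726,0.9621)
P = B + 0.92·ex + -1.62·ey = (0.6515,-0.8313)

0.65 -0.83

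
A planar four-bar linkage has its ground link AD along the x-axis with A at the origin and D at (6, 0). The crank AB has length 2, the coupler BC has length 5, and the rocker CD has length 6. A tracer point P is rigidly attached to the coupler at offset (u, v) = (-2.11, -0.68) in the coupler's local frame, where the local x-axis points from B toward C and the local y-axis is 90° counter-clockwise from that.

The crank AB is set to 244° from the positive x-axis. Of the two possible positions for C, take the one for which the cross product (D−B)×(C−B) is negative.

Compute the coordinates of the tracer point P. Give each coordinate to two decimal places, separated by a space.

-2.91 -0.91

A=(0,0), D=(6.00,0)
B = A + 2.00·(cos244°, sin244°) = (-0.8767, -1.7976)
|BD| = 7.1078
circle(B,5.00) ∩ circle(D,6.00): a=2.7801, h=4.1558
  candidates: C₊=(0.7620,2.9263) cross=29.539; C₋=(2.8640,-5.1152) cross=-29.539
  mode - wants cross < 0 → take C=(2.8640,-5.1152) (cross=-29.539)
ex = (C−B)/|BC| = (0.7482,-0.6635); ey = (0.6635,0.7482)
P = B + -2.11·ex + -0.68·ey = (-2.9065,-0.9063)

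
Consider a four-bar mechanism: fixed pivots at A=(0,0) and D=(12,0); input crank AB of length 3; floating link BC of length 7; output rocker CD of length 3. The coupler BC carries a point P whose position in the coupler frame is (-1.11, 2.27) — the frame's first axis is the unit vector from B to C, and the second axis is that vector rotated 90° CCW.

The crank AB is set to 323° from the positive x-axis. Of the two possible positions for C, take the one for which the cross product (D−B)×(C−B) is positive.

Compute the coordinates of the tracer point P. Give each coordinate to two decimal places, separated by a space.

0.62 -0.01

A=(0,0), D=(12.00,0)
B = A + 3.00·(cos323°, sin323°) = (2.3959, -1.8054)
|BD| = 9.7723
circle(B,7.00) ∩ circle(D,3.00): a=6.9328, h=0.9679
  candidates: C₊=(9.0305,0.4267) cross=9.459; C₋=(9.3881,-1.4759) cross=-9.459
  mode + wants cross > 0 → take C=(9.0305,0.4267) (cross=9.459)
ex = (C−B)/|BC| = (0.9478,0.3189); ey = (-0.3189,0.9478)
P = B + -1.11·ex + 2.27·ey = (0.6200,-0.0079)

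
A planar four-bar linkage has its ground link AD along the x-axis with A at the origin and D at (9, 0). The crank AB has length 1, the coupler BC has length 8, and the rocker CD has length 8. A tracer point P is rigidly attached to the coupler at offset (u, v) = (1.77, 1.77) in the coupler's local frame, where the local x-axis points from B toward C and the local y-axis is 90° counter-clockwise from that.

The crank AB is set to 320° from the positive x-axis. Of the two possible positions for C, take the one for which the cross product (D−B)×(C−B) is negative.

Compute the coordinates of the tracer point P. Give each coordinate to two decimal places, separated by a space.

3.24 -1.05

A=(0,0), D=(9.00,0)
B = A + 1.00·(cos320°, sin320°) = (0.7660, -0.6428)
|BD| = 8.2590
circle(B,8.00) ∩ circle(D,8.00): a=4.1295, h=6.8518
  candidates: C₊=(4.3498,6.5096) cross=56.589; C₋=(5.4163,-7.1524) cross=-56.589
  mode - wants cross < 0 → take C=(5.4163,-7.1524) (cross=-56.589)
ex = (C−B)/|BC| = (0.5813,-0.8137); ey = (0.8137,0.5813)
P = B + 1.77·ex + 1.77·ey = (3.2352,-1.0542)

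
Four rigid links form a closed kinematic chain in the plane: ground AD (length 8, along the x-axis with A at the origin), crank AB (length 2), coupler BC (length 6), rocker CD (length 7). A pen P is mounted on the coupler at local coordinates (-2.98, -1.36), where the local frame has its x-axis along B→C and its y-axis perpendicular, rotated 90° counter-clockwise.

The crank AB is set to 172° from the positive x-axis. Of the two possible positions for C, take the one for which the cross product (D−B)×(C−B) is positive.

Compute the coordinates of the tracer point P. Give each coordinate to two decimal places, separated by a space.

A=(0,0), D=(8.00,0)
B = A + 2.00·(cos172°, sin172°) = (-1.9805, 0.2783)
|BD| = 9.9844
circle(B,6.00) ∩ circle(D,7.00): a=4.3412, h=4.1417
  candidates: C₊=(2.4744,4.2975) cross=41.353; C₋=(2.2435,-3.9828) cross=-41.353
  mode + wants cross > 0 → take C=(2.4744,4.2975) (cross=41.353)
ex = (C−B)/|BC| = (0.7425,0.6699); ey = (-0.6699,0.7425)
P = B + -2.98·ex + -1.36·ey = (-3.2822,-2.7276)

-3.28 -2.73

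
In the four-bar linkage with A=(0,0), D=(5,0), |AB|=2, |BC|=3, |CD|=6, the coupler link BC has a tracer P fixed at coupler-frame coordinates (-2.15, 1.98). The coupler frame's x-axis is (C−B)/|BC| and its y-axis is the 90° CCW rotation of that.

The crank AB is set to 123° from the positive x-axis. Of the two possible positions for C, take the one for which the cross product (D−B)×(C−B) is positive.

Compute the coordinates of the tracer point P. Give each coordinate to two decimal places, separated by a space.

A=(0,0), D=(5.00,0)
B = A + 2.00·(cos123°, sin123°) = (-1.0893, 1.6773)
|BD| = 6.3161
circle(B,3.00) ∩ circle(D,6.00): a=1.0206, h=2.8210
  candidates: C₊=(0.6439,4.1260) cross=17.818; C₋=(-0.8545,-1.3135) cross=-17.818
  mode + wants cross > 0 → take C=(0.6439,4.1260) (cross=17.818)
ex = (C−B)/|BC| = (0.5777,0.8162); ey = (-0.8162,0.5777)
P = B + -2.15·ex + 1.98·ey = (-3.9475,1.0663)

-3.95 1.07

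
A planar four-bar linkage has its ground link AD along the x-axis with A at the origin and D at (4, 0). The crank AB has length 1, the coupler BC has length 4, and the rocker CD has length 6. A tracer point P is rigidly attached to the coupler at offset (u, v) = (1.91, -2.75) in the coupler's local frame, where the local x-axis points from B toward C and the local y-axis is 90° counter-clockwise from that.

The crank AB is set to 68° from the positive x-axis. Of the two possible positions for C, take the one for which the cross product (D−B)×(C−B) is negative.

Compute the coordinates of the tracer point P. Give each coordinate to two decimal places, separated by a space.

A=(0,0), D=(4.00,0)
B = A + 1.00·(cos68°, sin68°) = (0.3746, 0.9272)
|BD| = 3.7421
circle(B,4.00) ∩ circle(D,6.00): a=-0.8013, h=3.9189
  candidates: C₊=(0.5693,4.9224) cross=14.665; C₋=(-1.3727,-2.6710) cross=-14.665
  mode - wants cross < 0 → take C=(-1.3727,-2.6710) (cross=-14.665)
ex = (C−B)/|BC| = (-0.4368,-0.8995); ey = (0.8995,-0.4368)
P = B + 1.91·ex + -2.75·ey = (-2.9335,0.4103)

-2.93 0.41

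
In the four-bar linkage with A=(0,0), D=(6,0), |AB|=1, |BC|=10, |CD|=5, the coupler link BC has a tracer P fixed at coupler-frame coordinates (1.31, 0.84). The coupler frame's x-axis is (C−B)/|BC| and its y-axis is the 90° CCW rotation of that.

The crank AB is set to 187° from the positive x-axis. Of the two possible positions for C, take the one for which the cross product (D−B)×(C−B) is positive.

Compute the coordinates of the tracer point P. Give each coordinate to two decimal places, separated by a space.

A=(0,0), D=(6.00,0)
B = A + 1.00·(cos187°, sin187°) = (-0.9925, -0.1219)
|BD| = 6.9936
circle(B,10.00) ∩ circle(D,5.00): a=8.8588, h=4.6391
  candidates: C₊=(7.7841,4.6709) cross=32.444; C₋=(7.9458,-4.6059) cross=-32.444
  mode + wants cross > 0 → take C=(7.7841,4.6709) (cross=32.444)
ex = (C−B)/|BC| = (0.8777,0.4793); ey = (-0.4793,0.8777)
P = B + 1.31·ex + 0.84·ey = (-0.2454,1.2432)

-0.25 1.24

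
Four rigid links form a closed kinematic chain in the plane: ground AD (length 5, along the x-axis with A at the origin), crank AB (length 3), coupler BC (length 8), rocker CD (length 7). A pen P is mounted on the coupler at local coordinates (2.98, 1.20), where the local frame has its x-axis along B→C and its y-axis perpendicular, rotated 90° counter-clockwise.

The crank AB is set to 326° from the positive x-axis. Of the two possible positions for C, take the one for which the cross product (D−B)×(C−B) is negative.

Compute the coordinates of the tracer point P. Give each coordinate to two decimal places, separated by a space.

5.69 -1.92

A=(0,0), D=(5.00,0)
B = A + 3.00·(cos326°, sin326°) = (2.4871, -1.6776)
|BD| = 3.0214
circle(B,8.00) ∩ circle(D,7.00): a=3.9930, h=6.9322
  candidates: C₊=(1.9591,6.3050) cross=20.945; C₋=(9.6571,-5.2261) cross=-20.945
  mode - wants cross < 0 → take C=(9.6571,-5.2261) (cross=-20.945)
ex = (C−B)/|BC| = (0.8962,-0.4436); ey = (0.4436,0.8962)
P = B + 2.98·ex + 1.20·ey = (5.6902,-1.9239)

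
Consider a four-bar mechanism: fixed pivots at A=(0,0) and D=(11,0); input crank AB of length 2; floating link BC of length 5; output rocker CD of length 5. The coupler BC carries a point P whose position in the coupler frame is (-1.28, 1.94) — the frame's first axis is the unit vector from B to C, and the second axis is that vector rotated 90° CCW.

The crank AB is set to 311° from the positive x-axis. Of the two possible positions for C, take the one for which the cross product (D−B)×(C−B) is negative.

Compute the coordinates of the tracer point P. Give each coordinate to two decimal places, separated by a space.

A=(0,0), D=(11.00,0)
B = A + 2.00·(cos311°, sin311°) = (1.3121, -1.5094)
|BD| = 9.8048
circle(B,5.00) ∩ circle(D,5.00): a=4.9024, h=0.9832
  candidates: C₊=(6.0047,0.2168) cross=9.640; C₋=(6.3074,-1.7262) cross=-9.640
  mode - wants cross < 0 → take C=(6.3074,-1.7262) (cross=-9.640)
ex = (C−B)/|BC| = (0.9991,-0.0434); ey = (0.0434,0.9991)
P = B + -1.28·ex + 1.94·ey = (0.1174,0.4842)

0.12 0.48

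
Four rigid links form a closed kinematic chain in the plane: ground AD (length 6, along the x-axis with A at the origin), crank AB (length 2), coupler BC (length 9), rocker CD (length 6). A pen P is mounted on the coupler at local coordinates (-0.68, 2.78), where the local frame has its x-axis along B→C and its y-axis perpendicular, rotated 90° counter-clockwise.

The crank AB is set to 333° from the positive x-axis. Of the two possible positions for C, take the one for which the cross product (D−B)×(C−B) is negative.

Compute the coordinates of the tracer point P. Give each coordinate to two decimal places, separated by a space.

A=(0,0), D=(6.00,0)
B = A + 2.00·(cos333°, sin333°) = (1.7820, -0.9080)
|BD| = 4.3146
circle(B,9.00) ∩ circle(D,6.00): a=7.3721, h=5.1625
  candidates: C₊=(7.9027,5.6903) cross=22.274; C₋=(10.0755,-4.4035) cross=-22.274
  mode - wants cross < 0 → take C=(10.0755,-4.4035) (cross=-22.274)
ex = (C−B)/|BC| = (0.9215,-0.3884); ey = (0.3884,0.9215)
P = B + -0.68·ex + 2.78·ey = (2.2351,1.9179)

2.24 1.92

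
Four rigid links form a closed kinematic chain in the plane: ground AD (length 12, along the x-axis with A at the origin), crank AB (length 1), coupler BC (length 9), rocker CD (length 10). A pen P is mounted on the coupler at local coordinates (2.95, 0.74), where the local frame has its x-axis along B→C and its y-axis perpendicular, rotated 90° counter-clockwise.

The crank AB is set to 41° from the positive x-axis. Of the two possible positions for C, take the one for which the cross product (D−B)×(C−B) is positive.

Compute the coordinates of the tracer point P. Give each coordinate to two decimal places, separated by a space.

1.86 3.49

A=(0,0), D=(12.00,0)
B = A + 1.00·(cos41°, sin41°) = (0.7547, 0.6561)
|BD| = 11.2644
circle(B,9.00) ∩ circle(D,10.00): a=4.7888, h=7.6202
  candidates: C₊=(5.9792,7.9844) cross=85.837; C₋=(5.0916,-7.2301) cross=-85.837
  mode + wants cross > 0 → take C=(5.9792,7.9844) (cross=85.837)
ex = (C−B)/|BC| = (0.5805,0.8143); ey = (-0.8143,0.5805)
P = B + 2.95·ex + 0.74·ey = (1.8646,3.4877)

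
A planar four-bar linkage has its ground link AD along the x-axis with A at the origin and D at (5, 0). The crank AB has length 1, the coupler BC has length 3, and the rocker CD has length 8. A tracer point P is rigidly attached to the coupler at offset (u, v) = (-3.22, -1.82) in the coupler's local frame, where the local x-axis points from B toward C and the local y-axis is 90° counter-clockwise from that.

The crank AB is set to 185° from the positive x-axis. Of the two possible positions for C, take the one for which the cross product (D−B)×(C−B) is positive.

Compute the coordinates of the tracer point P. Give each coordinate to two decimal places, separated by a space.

2.28 -1.81

A=(0,0), D=(5.00,0)
B = A + 1.00·(cos185°, sin185°) = (-0.9962, -0.0872)
|BD| = 5.9968
circle(B,3.00) ∩ circle(D,8.00): a=-1.5873, h=2.5457
  candidates: C₊=(-2.6204,2.4352) cross=15.266; C₋=(-2.5464,-2.6556) cross=-15.266
  mode + wants cross > 0 → take C=(-2.6204,2.4352) (cross=15.266)
ex = (C−B)/|BC| = (-0.5414,0.8408); ey = (-0.8408,-0.5414)
P = B + -3.22·ex + -1.82·ey = (2.2773,-1.8091)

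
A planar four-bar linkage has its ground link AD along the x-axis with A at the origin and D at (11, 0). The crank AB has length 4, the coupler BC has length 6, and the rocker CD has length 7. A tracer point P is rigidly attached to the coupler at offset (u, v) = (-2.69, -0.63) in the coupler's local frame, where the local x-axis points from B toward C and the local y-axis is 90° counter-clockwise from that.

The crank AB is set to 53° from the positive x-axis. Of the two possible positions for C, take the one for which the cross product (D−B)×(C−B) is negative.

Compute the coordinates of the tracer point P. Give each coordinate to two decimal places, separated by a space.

A=(0,0), D=(11.00,0)
B = A + 4.00·(cos53°, sin53°) = (2.4073, 3.1945)
|BD| = 9.1673
circle(B,6.00) ∩ circle(D,7.00): a=3.8746, h=4.5812
  candidates: C₊=(7.6354,6.1384) cross=41.997; C₋=(4.4426,-2.4497) cross=-41.997
  mode - wants cross < 0 → take C=(4.4426,-2.4497) (cross=-41.997)
ex = (C−B)/|BC| = (0.3392,-0.9407); ey = (0.9407,0.3392)
P = B + -2.69·ex + -0.63·ey = (0.9021,5.5113)

0.90 5.51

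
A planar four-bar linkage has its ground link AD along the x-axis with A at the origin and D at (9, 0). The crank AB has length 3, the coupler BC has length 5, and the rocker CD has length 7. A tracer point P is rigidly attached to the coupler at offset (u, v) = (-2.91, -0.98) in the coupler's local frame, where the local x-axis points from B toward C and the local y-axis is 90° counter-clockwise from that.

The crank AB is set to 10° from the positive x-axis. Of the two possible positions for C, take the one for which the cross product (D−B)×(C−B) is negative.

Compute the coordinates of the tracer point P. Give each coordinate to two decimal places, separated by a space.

1.61 3.28

A=(0,0), D=(9.00,0)
B = A + 3.00·(cos10°, sin10°) = (2.9544, 0.5209)
|BD| = 6.0680
circle(B,5.00) ∩ circle(D,7.00): a=1.0564, h=4.8871
  candidates: C₊=(4.4265,5.2993) cross=29.655; C₋=(3.5874,-4.4388) cross=-29.655
  mode - wants cross < 0 → take C=(3.5874,-4.4388) (cross=-29.655)
ex = (C−B)/|BC| = (0.1266,-0.9920); ey = (0.9920,0.1266)
P = B + -2.91·ex + -0.98·ey = (1.6139,3.2835)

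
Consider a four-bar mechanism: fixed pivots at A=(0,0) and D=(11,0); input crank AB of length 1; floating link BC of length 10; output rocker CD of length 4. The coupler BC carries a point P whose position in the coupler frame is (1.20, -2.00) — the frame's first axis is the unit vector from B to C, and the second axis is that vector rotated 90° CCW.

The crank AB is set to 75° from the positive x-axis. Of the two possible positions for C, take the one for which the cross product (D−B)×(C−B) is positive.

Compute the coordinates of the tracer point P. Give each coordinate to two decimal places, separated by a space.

1.98 -0.61

A=(0,0), D=(11.00,0)
B = A + 1.00·(cos75°, sin75°) = (0.2588, 0.9659)
|BD| = 10.7845
circle(B,10.00) ∩ circle(D,4.00): a=9.2867, h=3.7090
  candidates: C₊=(9.8404,3.8282) cross=40.000; C₋=(9.1760,-3.5599) cross=-40.000
  mode + wants cross > 0 → take C=(9.8404,3.8282) (cross=40.000)
ex = (C−B)/|BC| = (0.9582,0.2862); ey = (-0.2862,0.9582)
P = B + 1.20·ex + -2.00·ey = (1.9811,-0.6069)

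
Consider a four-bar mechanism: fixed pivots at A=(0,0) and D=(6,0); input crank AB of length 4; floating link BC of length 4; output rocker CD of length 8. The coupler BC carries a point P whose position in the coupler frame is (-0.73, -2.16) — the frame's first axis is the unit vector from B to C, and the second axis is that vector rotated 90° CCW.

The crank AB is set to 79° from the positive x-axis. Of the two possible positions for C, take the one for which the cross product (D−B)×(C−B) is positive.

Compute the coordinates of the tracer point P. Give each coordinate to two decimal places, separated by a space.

A=(0,0), D=(6.00,0)
B = A + 4.00·(cos79°, sin79°) = (0.7632, 3.9265)
|BD| = 6.5453
circle(B,4.00) ∩ circle(D,8.00): a=-0.3941, h=3.9805
  candidates: C₊=(2.8358,7.3477) cross=26.054; C₋=(-1.9400,0.9782) cross=-26.054
  mode + wants cross > 0 → take C=(2.8358,7.3477) (cross=26.054)
ex = (C−B)/|BC| = (0.5182,0.8553); ey = (-0.8553,0.5182)
P = B + -0.73·ex + -2.16·ey = (2.2324,2.1829)

2.23 2.18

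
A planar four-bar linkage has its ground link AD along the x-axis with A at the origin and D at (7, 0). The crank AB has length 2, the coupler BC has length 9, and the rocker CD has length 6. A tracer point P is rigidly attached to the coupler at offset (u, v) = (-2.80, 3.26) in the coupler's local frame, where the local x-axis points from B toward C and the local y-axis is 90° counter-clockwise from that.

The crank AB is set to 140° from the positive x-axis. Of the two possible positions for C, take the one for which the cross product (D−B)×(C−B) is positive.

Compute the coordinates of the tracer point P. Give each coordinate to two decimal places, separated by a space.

A=(0,0), D=(7.00,0)
B = A + 2.00·(cos140°, sin140°) = (-1.5321, 1.2856)
|BD| = 8.6284
circle(B,9.00) ∩ circle(D,6.00): a=6.9219, h=5.7522
  candidates: C₊=(6.1696,5.9423) cross=49.632; C₋=(4.4555,-5.4337) cross=-49.632
  mode + wants cross > 0 → take C=(6.1696,5.9423) (cross=49.632)
ex = (C−B)/|BC| = (0.8557,0.5174); ey = (-0.5174,0.8557)
P = B + -2.80·ex + 3.26·ey = (-5.6149,2.6265)

-5.61 2.63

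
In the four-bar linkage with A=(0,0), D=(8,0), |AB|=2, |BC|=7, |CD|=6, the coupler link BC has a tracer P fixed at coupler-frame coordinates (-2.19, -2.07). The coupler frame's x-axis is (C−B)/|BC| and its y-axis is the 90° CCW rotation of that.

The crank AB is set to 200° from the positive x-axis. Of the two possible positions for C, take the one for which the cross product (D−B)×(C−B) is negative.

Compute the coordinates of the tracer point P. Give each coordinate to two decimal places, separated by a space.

A=(0,0), D=(8.00,0)
B = A + 2.00·(cos200°, sin200°) = (-1.8794, -0.6840)
|BD| = 9.9030
circle(B,7.00) ∩ circle(D,6.00): a=5.6079, h=4.1895
  candidates: C₊=(3.4257,3.8828) cross=41.488; C₋=(4.0045,-4.4761) cross=-41.488
  mode - wants cross < 0 → take C=(4.0045,-4.4761) (cross=-41.488)
ex = (C−B)/|BC| = (0.8406,-0.5417); ey = (0.5417,0.8406)
P = B + -2.19·ex + -2.07·ey = (-4.8416,-1.2376)

-4.84 -1.24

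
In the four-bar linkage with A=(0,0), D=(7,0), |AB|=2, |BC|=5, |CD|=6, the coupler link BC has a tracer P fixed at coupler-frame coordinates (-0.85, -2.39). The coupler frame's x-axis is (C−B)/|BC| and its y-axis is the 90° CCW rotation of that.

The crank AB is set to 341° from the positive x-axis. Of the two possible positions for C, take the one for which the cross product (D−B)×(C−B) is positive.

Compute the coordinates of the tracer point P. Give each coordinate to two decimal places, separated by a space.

4.09 -1.91

A=(0,0), D=(7.00,0)
B = A + 2.00·(cos341°, sin341°) = (1.8910, -0.6511)
|BD| = 5.1503
circle(B,5.00) ∩ circle(D,6.00): a=1.5072, h=4.7674
  candidates: C₊=(2.7835,4.2686) cross=24.554; C₋=(3.9889,-5.1897) cross=-24.554
  mode + wants cross > 0 → take C=(2.7835,4.2686) (cross=24.554)
ex = (C−B)/|BC| = (0.1785,0.9839); ey = (-0.9839,0.1785)
P = B + -0.85·ex + -2.39·ey = (4.0909,-1.9141)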